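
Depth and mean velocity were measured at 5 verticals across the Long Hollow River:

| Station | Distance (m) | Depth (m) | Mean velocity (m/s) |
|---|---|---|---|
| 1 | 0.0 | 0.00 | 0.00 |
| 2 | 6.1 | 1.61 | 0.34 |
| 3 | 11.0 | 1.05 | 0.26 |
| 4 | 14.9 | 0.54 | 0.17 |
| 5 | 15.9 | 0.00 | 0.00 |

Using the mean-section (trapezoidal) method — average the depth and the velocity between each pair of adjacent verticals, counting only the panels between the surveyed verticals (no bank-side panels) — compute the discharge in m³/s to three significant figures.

Panel 1-2: Δb = 6.1 m, d̄ = (0.00+1.61)/2 = 0.805, v̄ = (0.00+0.34)/2 = 0.17 → q = 6.1×0.805×0.17 = 0.8348 m³/s
Panel 2-3: Δb = 4.9 m, d̄ = (1.61+1.05)/2 = 1.33, v̄ = (0.34+0.26)/2 = 0.3 → q = 4.9×1.33×0.3 = 1.955 m³/s
Panel 3-4: Δb = 3.9 m, d̄ = (1.05+0.54)/2 = 0.795, v̄ = (0.26+0.17)/2 = 0.215 → q = 3.9×0.795×0.215 = 0.6666 m³/s
Panel 4-5: Δb = 1 m, d̄ = (0.54+0.00)/2 = 0.27, v̄ = (0.17+0.00)/2 = 0.085 → q = 1×0.27×0.085 = 0.02295 m³/s
Q = Σ q = 3.479 m³/s

3.48 m³/s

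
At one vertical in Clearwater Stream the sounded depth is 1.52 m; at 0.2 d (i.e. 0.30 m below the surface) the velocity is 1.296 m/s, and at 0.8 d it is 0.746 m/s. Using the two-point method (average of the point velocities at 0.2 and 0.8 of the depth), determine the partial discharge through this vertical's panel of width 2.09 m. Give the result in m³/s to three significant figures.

3.24 m³/s

v̄ = (1.296 + 0.746) / 2 = 1.021 m/s
q = v̄ × d × w = 1.021 × 1.52 × 2.09 = 3.244 m³/s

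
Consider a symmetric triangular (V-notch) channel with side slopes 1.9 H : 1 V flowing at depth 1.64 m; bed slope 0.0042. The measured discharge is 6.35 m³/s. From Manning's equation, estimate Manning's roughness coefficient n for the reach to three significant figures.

0.0421

A = z·y² = 1.9×1.64² = 5.110 m²
P = 2y√(1+z²) = 2×1.64×√(1+1.9²) = 7.042 m
R = A/P = 5.110/7.042 = 0.7256 m
n = (1/Q)·A·R^(2/3)·S^(1/2) = (1/6.35) × 5.110 × 0.8075 × 0.06481 = 0.04212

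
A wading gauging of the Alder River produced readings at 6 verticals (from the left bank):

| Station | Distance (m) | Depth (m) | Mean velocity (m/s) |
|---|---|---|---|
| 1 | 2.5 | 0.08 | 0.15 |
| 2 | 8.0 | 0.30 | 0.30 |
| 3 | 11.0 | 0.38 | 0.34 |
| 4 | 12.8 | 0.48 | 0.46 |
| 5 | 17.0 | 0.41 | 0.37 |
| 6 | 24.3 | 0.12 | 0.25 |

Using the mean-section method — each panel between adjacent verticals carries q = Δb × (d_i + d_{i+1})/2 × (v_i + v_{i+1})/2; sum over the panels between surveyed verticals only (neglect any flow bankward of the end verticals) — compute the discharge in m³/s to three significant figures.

2.25 m³/s

Panel 1-2: Δb = 5.5 m, d̄ = (0.08+0.30)/2 = 0.19, v̄ = (0.15+0.30)/2 = 0.225 → q = 5.5×0.19×0.225 = 0.2351 m³/s
Panel 2-3: Δb = 3 m, d̄ = (0.30+0.38)/2 = 0.34, v̄ = (0.30+0.34)/2 = 0.32 → q = 3×0.34×0.32 = 0.3264 m³/s
Panel 3-4: Δb = 1.8 m, d̄ = (0.38+0.48)/2 = 0.43, v̄ = (0.34+0.46)/2 = 0.4 → q = 1.8×0.43×0.4 = 0.3096 m³/s
Panel 4-5: Δb = 4.2 m, d̄ = (0.48+0.41)/2 = 0.445, v̄ = (0.46+0.37)/2 = 0.415 → q = 4.2×0.445×0.415 = 0.7756 m³/s
Panel 5-6: Δb = 7.3 m, d̄ = (0.41+0.12)/2 = 0.265, v̄ = (0.37+0.25)/2 = 0.31 → q = 7.3×0.265×0.31 = 0.5997 m³/s
Q = Σ q = 2.246 m³/s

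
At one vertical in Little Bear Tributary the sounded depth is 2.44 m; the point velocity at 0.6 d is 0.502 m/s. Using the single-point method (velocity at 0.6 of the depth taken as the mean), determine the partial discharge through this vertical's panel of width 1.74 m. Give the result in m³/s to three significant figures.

v̄ = v₀.₆ = 0.502 m/s
q = v̄ × d × w = 0.5020 × 2.44 × 1.74 = 2.131 m³/s

2.13 m³/s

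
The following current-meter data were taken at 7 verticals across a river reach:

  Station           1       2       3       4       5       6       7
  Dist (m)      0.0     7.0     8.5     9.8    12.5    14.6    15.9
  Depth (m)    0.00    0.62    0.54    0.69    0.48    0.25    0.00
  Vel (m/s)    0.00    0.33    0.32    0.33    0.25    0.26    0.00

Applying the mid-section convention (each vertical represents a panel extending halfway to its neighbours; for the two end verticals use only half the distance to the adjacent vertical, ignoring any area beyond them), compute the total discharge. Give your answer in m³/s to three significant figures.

1.97 m³/s

w_2 = (8.5 − 0.0)/2 = 4.25 m; q_2 = 0.33 × 0.62 × 4.25 = 0.8696 m³/s
w_3 = (9.8 − 7.0)/2 = 1.4 m; q_3 = 0.32 × 0.54 × 1.4 = 0.2419 m³/s
w_4 = (12.5 − 8.5)/2 = 2 m; q_4 = 0.33 × 0.69 × 2 = 0.4554 m³/s
w_5 = (14.6 − 9.8)/2 = 2.4 m; q_5 = 0.25 × 0.48 × 2.4 = 0.2880 m³/s
w_6 = (15.9 − 12.5)/2 = 1.7 m; q_6 = 0.26 × 0.25 × 1.7 = 0.1105 m³/s
Stations 1, 7 contribute zero (depth or velocity is 0).
Q = Σ qᵢ = 1.965 m³/s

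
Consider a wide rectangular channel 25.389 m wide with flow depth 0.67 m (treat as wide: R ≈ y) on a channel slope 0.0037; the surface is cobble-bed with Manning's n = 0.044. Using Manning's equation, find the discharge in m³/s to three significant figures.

18.0 m³/s

A = b·y = 25.389 × 0.67 = 17.01 m²
Wide channel: R ≈ y = 0.67 m
Q = (1/n)·A·R^(2/3)·S^(1/2) = (1/0.044) × 17.01 × 0.6700^(2/3) × 0.0037^(1/2) = 18.01 m³/s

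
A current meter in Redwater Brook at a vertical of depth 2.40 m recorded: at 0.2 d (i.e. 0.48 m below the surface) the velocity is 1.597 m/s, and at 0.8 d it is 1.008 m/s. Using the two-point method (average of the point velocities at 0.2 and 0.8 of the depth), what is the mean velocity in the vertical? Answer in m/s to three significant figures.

1.30 m/s

v̄ = (1.597 + 1.008) / 2 = 1.303 m/s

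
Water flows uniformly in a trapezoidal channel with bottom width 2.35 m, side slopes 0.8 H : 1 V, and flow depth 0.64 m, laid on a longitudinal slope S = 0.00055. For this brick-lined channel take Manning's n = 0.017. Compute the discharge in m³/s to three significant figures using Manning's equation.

A = (b + z·y)·y = (2.35 + 0.8×0.64)×0.64 = 1.832 m²
P = b + 2y√(1+z²) = 2.35 + 2×0.64×√(1+0.8²) = 3.989 m
R = A/P = 1.832/3.989 = 0.4592 m
Q = (1/n)·A·R^(2/3)·S^(1/2) = (1/0.017) × 1.832 × 0.4592^(2/3) × 0.00055^(1/2) = 1.504 m³/s

1.50 m³/s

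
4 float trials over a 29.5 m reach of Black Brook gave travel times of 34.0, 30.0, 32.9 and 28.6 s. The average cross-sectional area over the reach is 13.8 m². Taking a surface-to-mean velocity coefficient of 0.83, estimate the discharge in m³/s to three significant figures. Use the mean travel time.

t̄ = (34.0 + 30.0 + 32.9 + 28.6) / 4 = 31.375 s
v_surface = L / t̄ = 29.5 / 31.375 = 0.9402 m/s
v_mean = 0.83 × 0.9402 = 0.7804 m/s
Q = A × v_mean = 13.8 × 0.7804 = 10.77 m³/s

10.8 m³/s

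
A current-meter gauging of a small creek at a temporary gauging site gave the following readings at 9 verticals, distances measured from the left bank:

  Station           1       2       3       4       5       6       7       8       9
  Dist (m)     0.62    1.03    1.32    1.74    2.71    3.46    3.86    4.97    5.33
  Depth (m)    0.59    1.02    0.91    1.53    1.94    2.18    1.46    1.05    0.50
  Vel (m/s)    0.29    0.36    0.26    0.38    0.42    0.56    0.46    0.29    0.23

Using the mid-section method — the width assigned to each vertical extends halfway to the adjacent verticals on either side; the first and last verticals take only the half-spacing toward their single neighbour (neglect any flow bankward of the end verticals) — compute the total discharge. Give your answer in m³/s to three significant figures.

w_1 = (1.03 − 0.62)/2 = 0.205 m; q_1 = 0.29 × 0.59 × 0.205 = 0.03508 m³/s
w_2 = (1.32 − 0.62)/2 = 0.35 m; q_2 = 0.36 × 1.02 × 0.35 = 0.1285 m³/s
w_3 = (1.74 − 1.03)/2 = 0.355 m; q_3 = 0.26 × 0.91 × 0.355 = 0.08399 m³/s
w_4 = (2.71 − 1.32)/2 = 0.695 m; q_4 = 0.38 × 1.53 × 0.695 = 0.4041 m³/s
w_5 = (3.46 − 1.74)/2 = 0.86 m; q_5 = 0.42 × 1.94 × 0.86 = 0.7007 m³/s
w_6 = (3.86 − 2.71)/2 = 0.575 m; q_6 = 0.56 × 2.18 × 0.575 = 0.7020 m³/s
w_7 = (4.97 − 3.46)/2 = 0.755 m; q_7 = 0.46 × 1.46 × 0.755 = 0.5071 m³/s
w_8 = (5.33 − 3.86)/2 = 0.735 m; q_8 = 0.29 × 1.05 × 0.735 = 0.2238 m³/s
w_9 = (5.33 − 4.97)/2 = 0.18 m; q_9 = 0.23 × 0.50 × 0.18 = 0.02070 m³/s
Q = Σ qᵢ = 2.806 m³/s

2.81 m³/s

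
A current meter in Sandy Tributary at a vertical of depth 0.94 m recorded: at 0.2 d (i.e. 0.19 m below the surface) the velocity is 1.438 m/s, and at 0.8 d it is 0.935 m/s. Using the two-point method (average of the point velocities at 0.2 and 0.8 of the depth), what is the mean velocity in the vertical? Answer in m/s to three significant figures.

1.19 m/s

v̄ = (1.438 + 0.935) / 2 = 1.187 m/s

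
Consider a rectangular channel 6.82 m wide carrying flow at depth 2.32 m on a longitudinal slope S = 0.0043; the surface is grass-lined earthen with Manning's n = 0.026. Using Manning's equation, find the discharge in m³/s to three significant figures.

A = b·y = 6.82 × 2.32 = 15.82 m²
P = b + 2y = 6.82 + 2×2.32 = 11.46 m
R = A/P = 15.82/11.46 = 1.381 m
Q = (1/n)·A·R^(2/3)·S^(1/2) = (1/0.026) × 15.82 × 1.381^(2/3) × 0.0043^(1/2) = 49.48 m³/s

49.5 m³/s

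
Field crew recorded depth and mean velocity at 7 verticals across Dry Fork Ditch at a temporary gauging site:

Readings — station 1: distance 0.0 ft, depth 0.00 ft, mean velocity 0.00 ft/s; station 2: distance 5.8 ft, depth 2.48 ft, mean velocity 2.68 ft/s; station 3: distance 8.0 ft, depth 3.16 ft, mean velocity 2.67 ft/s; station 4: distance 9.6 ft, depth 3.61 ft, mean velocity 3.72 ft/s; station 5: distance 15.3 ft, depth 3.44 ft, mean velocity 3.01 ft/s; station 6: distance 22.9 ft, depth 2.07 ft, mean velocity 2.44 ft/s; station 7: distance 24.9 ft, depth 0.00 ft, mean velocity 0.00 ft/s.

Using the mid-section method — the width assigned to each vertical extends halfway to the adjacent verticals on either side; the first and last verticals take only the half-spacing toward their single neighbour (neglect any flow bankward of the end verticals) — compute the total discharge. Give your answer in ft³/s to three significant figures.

185 ft³/s

w_2 = (8.0 − 0.0)/2 = 4 ft; q_2 = 2.68 × 2.48 × 4 = 26.59 ft³/s
w_3 = (9.6 − 5.8)/2 = 1.9 ft; q_3 = 2.67 × 3.16 × 1.9 = 16.03 ft³/s
w_4 = (15.3 − 8.0)/2 = 3.65 ft; q_4 = 3.72 × 3.61 × 3.65 = 49.02 ft³/s
w_5 = (22.9 − 9.6)/2 = 6.65 ft; q_5 = 3.01 × 3.44 × 6.65 = 68.86 ft³/s
w_6 = (24.9 − 15.3)/2 = 4.8 ft; q_6 = 2.44 × 2.07 × 4.8 = 24.24 ft³/s
Stations 1, 7 contribute zero (depth or velocity is 0).
Q = Σ qᵢ = 184.7 ft³/s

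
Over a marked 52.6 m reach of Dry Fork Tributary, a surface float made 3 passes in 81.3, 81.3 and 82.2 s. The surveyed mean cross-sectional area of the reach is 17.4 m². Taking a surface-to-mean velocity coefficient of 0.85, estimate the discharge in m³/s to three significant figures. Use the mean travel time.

t̄ = (81.3 + 81.3 + 82.2) / 3 = 81.6 s
v_surface = L / t̄ = 52.6 / 81.6 = 0.6446 m/s
v_mean = 0.85 × 0.6446 = 0.5479 m/s
Q = A × v_mean = 17.4 × 0.5479 = 9.534 m³/s

9.53 m³/s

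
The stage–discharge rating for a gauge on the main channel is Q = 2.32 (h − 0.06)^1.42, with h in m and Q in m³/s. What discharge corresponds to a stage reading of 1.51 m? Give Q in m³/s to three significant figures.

3.93 m³/s

Q = 2.32 × (1.51 − 0.06)^1.42 = 2.32 × 1.45^1.42 = 3.932 m³/s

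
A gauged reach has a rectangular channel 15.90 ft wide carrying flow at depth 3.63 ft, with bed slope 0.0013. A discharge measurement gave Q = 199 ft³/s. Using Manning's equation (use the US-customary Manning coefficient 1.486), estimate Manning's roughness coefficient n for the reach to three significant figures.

A = b·y = 15.90 × 3.63 = 57.72 ft²
P = b + 2y = 15.90 + 2×3.63 = 23.16 ft
R = A/P = 57.72/23.16 = 2.492 ft
n = (1.486/Q)·A·R^(2/3)·S^(1/2) = (1.486/199) × 57.72 × 1.838 × 0.03606 = 0.02856

0.0286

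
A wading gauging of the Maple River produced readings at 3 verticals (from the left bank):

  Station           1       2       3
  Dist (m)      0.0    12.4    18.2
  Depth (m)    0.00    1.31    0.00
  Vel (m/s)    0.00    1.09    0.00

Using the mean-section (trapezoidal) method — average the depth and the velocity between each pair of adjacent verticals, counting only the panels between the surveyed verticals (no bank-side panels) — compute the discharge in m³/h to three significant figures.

Panel 1-2: Δb = 12.4 m, d̄ = (0.00+1.31)/2 = 0.655, v̄ = (0.00+1.09)/2 = 0.545 → q = 12.4×0.655×0.545 = 4.426 m³/s
Panel 2-3: Δb = 5.8 m, d̄ = (1.31+0.00)/2 = 0.655, v̄ = (1.09+0.00)/2 = 0.545 → q = 5.8×0.655×0.545 = 2.070 m³/s
Q = Σ q = 6.497 m³/s
= 6.497 × 3600 = 23390 m³/h

23400 m³/h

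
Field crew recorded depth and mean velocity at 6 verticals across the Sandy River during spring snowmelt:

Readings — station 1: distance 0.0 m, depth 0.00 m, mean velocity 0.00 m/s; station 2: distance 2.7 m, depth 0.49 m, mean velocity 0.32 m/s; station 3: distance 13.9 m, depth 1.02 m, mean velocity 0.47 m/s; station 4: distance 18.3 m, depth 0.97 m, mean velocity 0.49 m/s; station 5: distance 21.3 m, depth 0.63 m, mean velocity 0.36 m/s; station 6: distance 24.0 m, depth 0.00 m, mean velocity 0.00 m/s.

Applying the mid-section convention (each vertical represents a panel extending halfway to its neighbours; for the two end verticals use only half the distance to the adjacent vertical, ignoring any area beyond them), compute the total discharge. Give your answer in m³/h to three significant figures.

26000 m³/h

w_2 = (13.9 − 0.0)/2 = 6.95 m; q_2 = 0.32 × 0.49 × 6.95 = 1.090 m³/s
w_3 = (18.3 − 2.7)/2 = 7.8 m; q_3 = 0.47 × 1.02 × 7.8 = 3.739 m³/s
w_4 = (21.3 − 13.9)/2 = 3.7 m; q_4 = 0.49 × 0.97 × 3.7 = 1.759 m³/s
w_5 = (24.0 − 18.3)/2 = 2.85 m; q_5 = 0.36 × 0.63 × 2.85 = 0.6464 m³/s
Stations 1, 6 contribute zero (depth or velocity is 0).
Q = Σ qᵢ = 7.234 m³/s
= 7.234 × 3600 = 26040 m³/h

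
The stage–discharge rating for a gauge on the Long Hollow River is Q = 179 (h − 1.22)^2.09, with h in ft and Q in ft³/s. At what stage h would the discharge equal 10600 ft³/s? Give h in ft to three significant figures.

8.27 ft

h − h₀ = (Q/C)^(1/b) = (10600/179)^(1/2.09) = 7.048 ft
h = 1.22 + 7.048 = 8.268 ft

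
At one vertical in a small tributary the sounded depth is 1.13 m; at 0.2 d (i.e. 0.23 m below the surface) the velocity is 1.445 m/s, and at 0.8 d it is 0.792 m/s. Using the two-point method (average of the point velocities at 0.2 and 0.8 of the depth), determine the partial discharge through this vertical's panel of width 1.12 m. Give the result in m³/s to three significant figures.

1.42 m³/s

v̄ = (1.445 + 0.792) / 2 = 1.119 m/s
q = v̄ × d × w = 1.119 × 1.13 × 1.12 = 1.416 m³/s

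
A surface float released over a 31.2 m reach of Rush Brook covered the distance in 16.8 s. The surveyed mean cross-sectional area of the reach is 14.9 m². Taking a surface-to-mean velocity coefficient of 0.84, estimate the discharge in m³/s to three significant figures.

23.2 m³/s

v_surface = L / t̄ = 31.2 / 16.8 = 1.857 m/s
v_mean = 0.84 × 1.857 = 1.560 m/s
Q = A × v_mean = 14.9 × 1.560 = 23.24 m³/s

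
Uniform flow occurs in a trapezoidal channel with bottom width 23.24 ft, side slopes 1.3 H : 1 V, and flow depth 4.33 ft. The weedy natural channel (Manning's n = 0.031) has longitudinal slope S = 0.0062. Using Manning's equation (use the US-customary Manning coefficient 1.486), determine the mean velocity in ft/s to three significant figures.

A = (b + z·y)·y = (23.24 + 1.3×4.33)×4.33 = 125.0 ft²
P = b + 2y√(1+z²) = 23.24 + 2×4.33×√(1+1.3²) = 37.44 ft
R = A/P = 125.0/37.44 = 3.338 ft
Q = (1.486/n)·A·R^(2/3)·S^(1/2) = (1.486/0.031) × 125.0 × 3.338^(2/3) × 0.0062^(1/2) = 1054 ft³/s
V = Q/A = 1054/125.0 = 8.431 ft/s

8.43 ft/s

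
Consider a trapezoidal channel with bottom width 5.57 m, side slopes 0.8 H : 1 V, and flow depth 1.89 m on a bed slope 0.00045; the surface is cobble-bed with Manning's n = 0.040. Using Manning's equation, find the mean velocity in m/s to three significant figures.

0.627 m/s

A = (b + z·y)·y = (5.57 + 0.8×1.89)×1.89 = 13.38 m²
P = b + 2y√(1+z²) = 5.57 + 2×1.89×√(1+0.8²) = 10.41 m
R = A/P = 13.38/10.41 = 1.286 m
Q = (1/n)·A·R^(2/3)·S^(1/2) = (1/0.040) × 13.38 × 1.286^(2/3) × 0.00045^(1/2) = 8.393 m³/s
V = Q/A = 8.393/13.38 = 0.6271 m/s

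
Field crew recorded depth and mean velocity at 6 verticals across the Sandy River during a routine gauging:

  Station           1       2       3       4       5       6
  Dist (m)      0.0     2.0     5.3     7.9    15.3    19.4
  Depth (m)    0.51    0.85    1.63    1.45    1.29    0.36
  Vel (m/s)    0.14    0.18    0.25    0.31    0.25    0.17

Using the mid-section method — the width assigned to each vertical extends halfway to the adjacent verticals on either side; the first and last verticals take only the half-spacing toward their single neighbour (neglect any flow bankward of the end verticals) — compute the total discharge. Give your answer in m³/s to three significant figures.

w_1 = (2.0 − 0.0)/2 = 1 m; q_1 = 0.14 × 0.51 × 1 = 0.07140 m³/s
w_2 = (5.3 − 0.0)/2 = 2.65 m; q_2 = 0.18 × 0.85 × 2.65 = 0.4055 m³/s
w_3 = (7.9 − 2.0)/2 = 2.95 m; q_3 = 0.25 × 1.63 × 2.95 = 1.202 m³/s
w_4 = (15.3 − 5.3)/2 = 5 m; q_4 = 0.31 × 1.45 × 5 = 2.248 m³/s
w_5 = (19.4 − 7.9)/2 = 5.75 m; q_5 = 0.25 × 1.29 × 5.75 = 1.854 m³/s
w_6 = (19.4 − 15.3)/2 = 2.05 m; q_6 = 0.17 × 0.36 × 2.05 = 0.1255 m³/s
Q = Σ qᵢ = 5.906 m³/s

5.91 m³/s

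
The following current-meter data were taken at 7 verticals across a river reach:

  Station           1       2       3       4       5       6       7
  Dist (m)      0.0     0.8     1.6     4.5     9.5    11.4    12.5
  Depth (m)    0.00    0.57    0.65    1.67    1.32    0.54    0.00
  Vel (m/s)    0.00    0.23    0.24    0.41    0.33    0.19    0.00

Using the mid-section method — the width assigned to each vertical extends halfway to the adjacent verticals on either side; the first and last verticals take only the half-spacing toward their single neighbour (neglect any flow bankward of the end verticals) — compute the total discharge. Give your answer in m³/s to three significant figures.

w_2 = (1.6 − 0.0)/2 = 0.8 m; q_2 = 0.23 × 0.57 × 0.8 = 0.1049 m³/s
w_3 = (4.5 − 0.8)/2 = 1.85 m; q_3 = 0.24 × 0.65 × 1.85 = 0.2886 m³/s
w_4 = (9.5 − 1.6)/2 = 3.95 m; q_4 = 0.41 × 1.67 × 3.95 = 2.705 m³/s
w_5 = (11.4 − 4.5)/2 = 3.45 m; q_5 = 0.33 × 1.32 × 3.45 = 1.503 m³/s
w_6 = (12.5 − 9.5)/2 = 1.5 m; q_6 = 0.19 × 0.54 × 1.5 = 0.1539 m³/s
Stations 1, 7 contribute zero (depth or velocity is 0).
Q = Σ qᵢ = 4.755 m³/s

4.75 m³/s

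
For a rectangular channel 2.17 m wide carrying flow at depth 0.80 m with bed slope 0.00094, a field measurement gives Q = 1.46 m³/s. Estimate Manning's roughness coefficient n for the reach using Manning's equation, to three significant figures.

A = b·y = 2.17 × 0.80 = 1.736 m²
P = b + 2y = 2.17 + 2×0.80 = 3.770 m
R = A/P = 1.736/3.770 = 0.4605 m
n = (1/Q)·A·R^(2/3)·S^(1/2) = (1/1.46) × 1.736 × 0.5963 × 0.03066 = 0.02174

0.0217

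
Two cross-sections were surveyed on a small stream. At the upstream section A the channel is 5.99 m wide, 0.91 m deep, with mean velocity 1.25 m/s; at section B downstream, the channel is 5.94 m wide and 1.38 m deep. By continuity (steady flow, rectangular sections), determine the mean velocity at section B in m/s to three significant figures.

Q = A₁V₁ = (5.99×0.91) × 1.25 = 6.814 m³/s
A₂ = 5.94 × 1.38 = 8.197 m²
V₂ = Q/A₂ = 6.814/8.197 = 0.8312 m/s

0.831 m/s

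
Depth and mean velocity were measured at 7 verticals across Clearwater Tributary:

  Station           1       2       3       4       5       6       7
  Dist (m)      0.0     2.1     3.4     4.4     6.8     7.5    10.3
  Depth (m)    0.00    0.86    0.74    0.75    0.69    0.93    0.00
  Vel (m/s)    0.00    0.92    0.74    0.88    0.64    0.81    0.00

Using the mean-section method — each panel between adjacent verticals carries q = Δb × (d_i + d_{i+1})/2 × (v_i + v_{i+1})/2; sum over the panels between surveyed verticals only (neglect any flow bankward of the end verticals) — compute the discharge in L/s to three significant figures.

Panel 1-2: Δb = 2.1 m, d̄ = (0.00+0.86)/2 = 0.43, v̄ = (0.00+0.92)/2 = 0.46 → q = 2.1×0.43×0.46 = 0.4154 m³/s
Panel 2-3: Δb = 1.3 m, d̄ = (0.86+0.74)/2 = 0.8, v̄ = (0.92+0.74)/2 = 0.83 → q = 1.3×0.8×0.83 = 0.8632 m³/s
Panel 3-4: Δb = 1 m, d̄ = (0.74+0.75)/2 = 0.745, v̄ = (0.74+0.88)/2 = 0.81 → q = 1×0.745×0.81 = 0.6035 m³/s
Panel 4-5: Δb = 2.4 m, d̄ = (0.75+0.69)/2 = 0.72, v̄ = (0.88+0.64)/2 = 0.76 → q = 2.4×0.72×0.76 = 1.313 m³/s
Panel 5-6: Δb = 0.7 m, d̄ = (0.69+0.93)/2 = 0.81, v̄ = (0.64+0.81)/2 = 0.725 → q = 0.7×0.81×0.725 = 0.4111 m³/s
Panel 6-7: Δb = 2.8 m, d̄ = (0.93+0.00)/2 = 0.465, v̄ = (0.81+0.00)/2 = 0.405 → q = 2.8×0.465×0.405 = 0.5273 m³/s
Q = Σ q = 4.134 m³/s
= 4.134 × 1000 = 4134 L/s

4130 L/s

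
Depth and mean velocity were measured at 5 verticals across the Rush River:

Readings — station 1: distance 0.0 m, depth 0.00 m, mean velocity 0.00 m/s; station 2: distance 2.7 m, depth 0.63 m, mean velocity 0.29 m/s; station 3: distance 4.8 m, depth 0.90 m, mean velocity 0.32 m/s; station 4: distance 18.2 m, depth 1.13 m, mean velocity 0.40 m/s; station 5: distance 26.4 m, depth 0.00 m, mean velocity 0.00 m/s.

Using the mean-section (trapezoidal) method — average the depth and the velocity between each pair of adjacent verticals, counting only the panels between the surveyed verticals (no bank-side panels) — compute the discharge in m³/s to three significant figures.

Panel 1-2: Δb = 2.7 m, d̄ = (0.00+0.63)/2 = 0.315, v̄ = (0.00+0.29)/2 = 0.145 → q = 2.7×0.315×0.145 = 0.1233 m³/s
Panel 2-3: Δb = 2.1 m, d̄ = (0.63+0.90)/2 = 0.765, v̄ = (0.29+0.32)/2 = 0.305 → q = 2.1×0.765×0.305 = 0.4900 m³/s
Panel 3-4: Δb = 13.4 m, d̄ = (0.90+1.13)/2 = 1.015, v̄ = (0.32+0.40)/2 = 0.36 → q = 13.4×1.015×0.36 = 4.896 m³/s
Panel 4-5: Δb = 8.2 m, d̄ = (1.13+0.00)/2 = 0.565, v̄ = (0.40+0.00)/2 = 0.2 → q = 8.2×0.565×0.2 = 0.9266 m³/s
Q = Σ q = 6.436 m³/s

6.44 m³/s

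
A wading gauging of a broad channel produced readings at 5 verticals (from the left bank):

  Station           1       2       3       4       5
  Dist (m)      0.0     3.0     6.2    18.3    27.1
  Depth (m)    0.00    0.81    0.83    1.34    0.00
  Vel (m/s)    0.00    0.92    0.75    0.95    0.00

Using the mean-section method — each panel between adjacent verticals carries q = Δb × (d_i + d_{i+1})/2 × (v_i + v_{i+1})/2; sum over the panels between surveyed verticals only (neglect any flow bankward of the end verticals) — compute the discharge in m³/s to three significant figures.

16.7 m³/s

Panel 1-2: Δb = 3 m, d̄ = (0.00+0.81)/2 = 0.405, v̄ = (0.00+0.92)/2 = 0.46 → q = 3×0.405×0.46 = 0.5589 m³/s
Panel 2-3: Δb = 3.2 m, d̄ = (0.81+0.83)/2 = 0.82, v̄ = (0.92+0.75)/2 = 0.835 → q = 3.2×0.82×0.835 = 2.191 m³/s
Panel 3-4: Δb = 12.1 m, d̄ = (0.83+1.34)/2 = 1.085, v̄ = (0.75+0.95)/2 = 0.85 → q = 12.1×1.085×0.85 = 11.16 m³/s
Panel 4-5: Δb = 8.8 m, d̄ = (1.34+0.00)/2 = 0.67, v̄ = (0.95+0.00)/2 = 0.475 → q = 8.8×0.67×0.475 = 2.801 m³/s
Q = Σ q = 16.71 m³/s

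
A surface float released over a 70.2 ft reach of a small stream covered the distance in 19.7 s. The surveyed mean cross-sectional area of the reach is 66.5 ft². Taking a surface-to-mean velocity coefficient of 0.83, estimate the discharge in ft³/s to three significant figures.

v_surface = L / t̄ = 70.2 / 19.7 = 3.563 ft/s
v_mean = 0.83 × 3.563 = 2.958 ft/s
Q = A × v_mean = 66.5 × 2.958 = 196.7 ft³/s

197 ft³/s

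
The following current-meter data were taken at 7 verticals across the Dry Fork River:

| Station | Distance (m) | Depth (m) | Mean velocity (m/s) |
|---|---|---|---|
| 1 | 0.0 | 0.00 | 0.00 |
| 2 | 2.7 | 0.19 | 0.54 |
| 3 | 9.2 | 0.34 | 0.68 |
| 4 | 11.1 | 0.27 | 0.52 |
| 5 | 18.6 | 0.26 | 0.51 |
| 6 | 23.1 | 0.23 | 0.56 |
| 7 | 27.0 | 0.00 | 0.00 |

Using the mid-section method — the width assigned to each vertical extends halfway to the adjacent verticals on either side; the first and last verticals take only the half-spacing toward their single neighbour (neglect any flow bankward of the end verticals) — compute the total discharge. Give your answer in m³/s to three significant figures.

w_2 = (9.2 − 0.0)/2 = 4.6 m; q_2 = 0.54 × 0.19 × 4.6 = 0.4720 m³/s
w_3 = (11.1 − 2.7)/2 = 4.2 m; q_3 = 0.68 × 0.34 × 4.2 = 0.9710 m³/s
w_4 = (18.6 − 9.2)/2 = 4.7 m; q_4 = 0.52 × 0.27 × 4.7 = 0.6599 m³/s
w_5 = (23.1 − 11.1)/2 = 6 m; q_5 = 0.51 × 0.26 × 6 = 0.7956 m³/s
w_6 = (27.0 − 18.6)/2 = 4.2 m; q_6 = 0.56 × 0.23 × 4.2 = 0.5410 m³/s
Stations 1, 7 contribute zero (depth or velocity is 0).
Q = Σ qᵢ = 3.439 m³/s

3.44 m³/s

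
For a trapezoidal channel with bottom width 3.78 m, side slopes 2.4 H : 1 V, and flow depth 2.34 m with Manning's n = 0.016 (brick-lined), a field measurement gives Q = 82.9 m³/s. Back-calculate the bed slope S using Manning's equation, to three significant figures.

A = (b + z·y)·y = (3.78 + 2.4×2.34)×2.34 = 21.99 m²
P = b + 2y√(1+z²) = 3.78 + 2×2.34×√(1+2.4²) = 15.95 m
R = A/P = 21.99/15.95 = 1.379 m
S = (Q·n / (1·A·R^(2/3)))² = (82.9×0.016 / (1×21.99×1.239))² = 0.002372

0.00237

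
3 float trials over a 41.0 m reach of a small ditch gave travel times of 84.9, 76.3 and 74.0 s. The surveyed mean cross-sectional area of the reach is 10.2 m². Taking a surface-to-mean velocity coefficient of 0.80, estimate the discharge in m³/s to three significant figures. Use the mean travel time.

4.27 m³/s

t̄ = (84.9 + 76.3 + 74.0) / 3 = 78.4 s
v_surface = L / t̄ = 41.0 / 78.4 = 0.5230 m/s
v_mean = 0.80 × 0.5230 = 0.4184 m/s
Q = A × v_mean = 10.2 × 0.4184 = 4.267 m³/s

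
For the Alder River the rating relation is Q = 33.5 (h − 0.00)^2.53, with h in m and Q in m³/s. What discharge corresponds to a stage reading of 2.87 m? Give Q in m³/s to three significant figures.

482 m³/s

Q = 33.5 × (2.87 − 0.00)^2.53 = 33.5 × 2.87^2.53 = 482.5 m³/s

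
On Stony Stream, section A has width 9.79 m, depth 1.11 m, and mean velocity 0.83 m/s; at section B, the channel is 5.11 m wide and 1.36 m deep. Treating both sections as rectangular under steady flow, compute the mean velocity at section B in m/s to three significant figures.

Q = A₁V₁ = (9.79×1.11) × 0.83 = 9.020 m³/s
A₂ = 5.11 × 1.36 = 6.950 m²
V₂ = Q/A₂ = 9.020/6.950 = 1.298 m/s

1.30 m/s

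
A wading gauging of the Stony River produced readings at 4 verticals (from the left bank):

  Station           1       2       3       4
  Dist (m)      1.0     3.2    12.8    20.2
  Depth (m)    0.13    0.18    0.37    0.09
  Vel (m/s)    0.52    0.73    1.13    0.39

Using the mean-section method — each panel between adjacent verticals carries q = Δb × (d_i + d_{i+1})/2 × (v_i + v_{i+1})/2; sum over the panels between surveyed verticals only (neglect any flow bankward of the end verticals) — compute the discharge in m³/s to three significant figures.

Panel 1-2: Δb = 2.2 m, d̄ = (0.13+0.18)/2 = 0.155, v̄ = (0.52+0.73)/2 = 0.625 → q = 2.2×0.155×0.625 = 0.2131 m³/s
Panel 2-3: Δb = 9.6 m, d̄ = (0.18+0.37)/2 = 0.275, v̄ = (0.73+1.13)/2 = 0.93 → q = 9.6×0.275×0.93 = 2.455 m³/s
Panel 3-4: Δb = 7.4 m, d̄ = (0.37+0.09)/2 = 0.23, v̄ = (1.13+0.39)/2 = 0.76 → q = 7.4×0.23×0.76 = 1.294 m³/s
Q = Σ q = 3.962 m³/s

3.96 m³/s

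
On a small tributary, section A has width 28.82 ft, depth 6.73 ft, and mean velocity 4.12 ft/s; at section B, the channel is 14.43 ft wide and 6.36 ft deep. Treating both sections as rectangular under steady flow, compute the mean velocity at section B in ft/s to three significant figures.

8.71 ft/s

Q = A₁V₁ = (28.82×6.73) × 4.12 = 799.1 ft³/s
A₂ = 14.43 × 6.36 = 91.77 ft²
V₂ = Q/A₂ = 799.1/91.77 = 8.707 ft/s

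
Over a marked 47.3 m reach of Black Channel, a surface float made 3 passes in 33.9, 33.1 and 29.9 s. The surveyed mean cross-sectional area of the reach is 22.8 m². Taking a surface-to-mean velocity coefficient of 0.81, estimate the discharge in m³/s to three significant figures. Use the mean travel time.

t̄ = (33.9 + 33.1 + 29.9) / 3 = 32.3 s
v_surface = L / t̄ = 47.3 / 32.3 = 1.464 m/s
v_mean = 0.81 × 1.464 = 1.186 m/s
Q = A × v_mean = 22.8 × 1.186 = 27.04 m³/s

27.0 m³/s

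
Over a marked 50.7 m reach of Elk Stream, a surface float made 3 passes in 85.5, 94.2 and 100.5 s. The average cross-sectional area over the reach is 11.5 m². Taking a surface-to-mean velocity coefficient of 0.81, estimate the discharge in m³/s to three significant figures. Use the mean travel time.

t̄ = (85.5 + 94.2 + 100.5) / 3 = 93.4 s
v_surface = L / t̄ = 50.7 / 93.4 = 0.5428 m/s
v_mean = 0.81 × 0.5428 = 0.4397 m/s
Q = A × v_mean = 11.5 × 0.4397 = 5.056 m³/s

5.06 m³/s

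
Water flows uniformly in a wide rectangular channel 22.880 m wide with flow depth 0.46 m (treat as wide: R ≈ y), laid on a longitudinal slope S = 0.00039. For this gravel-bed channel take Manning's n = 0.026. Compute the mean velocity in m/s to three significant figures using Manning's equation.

A = b·y = 22.880 × 0.46 = 10.52 m²
Wide channel: R ≈ y = 0.46 m
Q = (1/n)·A·R^(2/3)·S^(1/2) = (1/0.026) × 10.52 × 0.4600^(2/3) × 0.00039^(1/2) = 4.764 m³/s
V = Q/A = 4.764/10.52 = 0.4526 m/s

0.453 m/s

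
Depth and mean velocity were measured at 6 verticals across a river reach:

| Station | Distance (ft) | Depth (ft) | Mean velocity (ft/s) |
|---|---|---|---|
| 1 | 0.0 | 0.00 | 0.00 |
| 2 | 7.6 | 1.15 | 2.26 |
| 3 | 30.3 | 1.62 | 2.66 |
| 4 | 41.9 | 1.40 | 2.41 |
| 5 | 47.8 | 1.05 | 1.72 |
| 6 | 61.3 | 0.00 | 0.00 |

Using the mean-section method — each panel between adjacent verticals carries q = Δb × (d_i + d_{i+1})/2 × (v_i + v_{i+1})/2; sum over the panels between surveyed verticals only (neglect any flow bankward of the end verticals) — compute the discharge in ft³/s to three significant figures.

148 ft³/s

Panel 1-2: Δb = 7.6 ft, d̄ = (0.00+1.15)/2 = 0.575, v̄ = (0.00+2.26)/2 = 1.13 → q = 7.6×0.575×1.13 = 4.938 ft³/s
Panel 2-3: Δb = 22.7 ft, d̄ = (1.15+1.62)/2 = 1.385, v̄ = (2.26+2.66)/2 = 2.46 → q = 22.7×1.385×2.46 = 77.34 ft³/s
Panel 3-4: Δb = 11.6 ft, d̄ = (1.62+1.40)/2 = 1.51, v̄ = (2.66+2.41)/2 = 2.535 → q = 11.6×1.51×2.535 = 44.40 ft³/s
Panel 4-5: Δb = 5.9 ft, d̄ = (1.40+1.05)/2 = 1.225, v̄ = (2.41+1.72)/2 = 2.065 → q = 5.9×1.225×2.065 = 14.92 ft³/s
Panel 5-6: Δb = 13.5 ft, d̄ = (1.05+0.00)/2 = 0.525, v̄ = (1.72+0.00)/2 = 0.86 → q = 13.5×0.525×0.86 = 6.095 ft³/s
Q = Σ q = 147.7 ft³/s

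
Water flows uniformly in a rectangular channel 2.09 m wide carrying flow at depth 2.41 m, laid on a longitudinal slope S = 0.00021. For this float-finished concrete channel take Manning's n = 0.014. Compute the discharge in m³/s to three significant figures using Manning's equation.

A = b·y = 2.09 × 2.41 = 5.037 m²
P = b + 2y = 2.09 + 2×2.41 = 6.910 m
R = A/P = 5.037/6.910 = 0.7289 m
Q = (1/n)·A·R^(2/3)·S^(1/2) = (1/0.014) × 5.037 × 0.7289^(2/3) × 0.00021^(1/2) = 4.223 m³/s

4.22 m³/s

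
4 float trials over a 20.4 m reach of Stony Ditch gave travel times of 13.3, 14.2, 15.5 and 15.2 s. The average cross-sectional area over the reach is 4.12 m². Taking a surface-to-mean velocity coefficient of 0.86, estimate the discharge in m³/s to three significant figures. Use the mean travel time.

4.97 m³/s

t̄ = (13.3 + 14.2 + 15.5 + 15.2) / 4 = 14.55 s
v_surface = L / t̄ = 20.4 / 14.55 = 1.402 m/s
v_mean = 0.86 × 1.402 = 1.206 m/s
Q = A × v_mean = 4.12 × 1.206 = 4.968 m³/s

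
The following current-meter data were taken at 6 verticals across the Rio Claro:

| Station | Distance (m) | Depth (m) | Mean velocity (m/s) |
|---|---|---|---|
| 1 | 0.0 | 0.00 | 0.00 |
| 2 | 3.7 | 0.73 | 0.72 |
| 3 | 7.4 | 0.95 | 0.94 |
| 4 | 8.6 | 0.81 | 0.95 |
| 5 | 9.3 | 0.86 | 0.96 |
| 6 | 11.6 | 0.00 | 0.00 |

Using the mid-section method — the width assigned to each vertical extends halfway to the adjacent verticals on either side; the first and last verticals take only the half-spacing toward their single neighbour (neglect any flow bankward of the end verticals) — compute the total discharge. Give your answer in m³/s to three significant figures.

6.10 m³/s

w_2 = (7.4 − 0.0)/2 = 3.7 m; q_2 = 0.72 × 0.73 × 3.7 = 1.945 m³/s
w_3 = (8.6 − 3.7)/2 = 2.45 m; q_3 = 0.94 × 0.95 × 2.45 = 2.188 m³/s
w_4 = (9.3 − 7.4)/2 = 0.95 m; q_4 = 0.95 × 0.81 × 0.95 = 0.7310 m³/s
w_5 = (11.6 − 8.6)/2 = 1.5 m; q_5 = 0.96 × 0.86 × 1.5 = 1.238 m³/s
Stations 1, 6 contribute zero (depth or velocity is 0).
Q = Σ qᵢ = 6.102 m³/s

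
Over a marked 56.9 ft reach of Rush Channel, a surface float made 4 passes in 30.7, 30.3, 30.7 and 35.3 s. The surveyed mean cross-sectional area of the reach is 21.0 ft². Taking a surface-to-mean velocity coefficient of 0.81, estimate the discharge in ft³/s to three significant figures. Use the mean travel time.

30.5 ft³/s

t̄ = (30.7 + 30.3 + 30.7 + 35.3) / 4 = 31.75 s
v_surface = L / t̄ = 56.9 / 31.75 = 1.792 ft/s
v_mean = 0.81 × 1.792 = 1.452 ft/s
Q = A × v_mean = 21.0 × 1.452 = 30.48 ft³/s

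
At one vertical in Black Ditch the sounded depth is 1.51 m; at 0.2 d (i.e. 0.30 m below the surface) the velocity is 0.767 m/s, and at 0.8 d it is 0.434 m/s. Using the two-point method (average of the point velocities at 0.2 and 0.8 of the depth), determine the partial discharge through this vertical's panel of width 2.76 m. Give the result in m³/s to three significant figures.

2.50 m³/s

v̄ = (0.767 + 0.434) / 2 = 0.6005 m/s
q = v̄ × d × w = 0.6005 × 1.51 × 2.76 = 2.503 m³/s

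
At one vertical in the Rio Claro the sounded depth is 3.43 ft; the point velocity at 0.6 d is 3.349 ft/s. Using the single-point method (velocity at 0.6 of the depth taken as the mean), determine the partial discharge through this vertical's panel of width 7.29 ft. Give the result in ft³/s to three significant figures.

83.7 ft³/s

v̄ = v₀.₆ = 3.349 ft/s
q = v̄ × d × w = 3.349 × 3.43 × 7.29 = 83.74 ft³/s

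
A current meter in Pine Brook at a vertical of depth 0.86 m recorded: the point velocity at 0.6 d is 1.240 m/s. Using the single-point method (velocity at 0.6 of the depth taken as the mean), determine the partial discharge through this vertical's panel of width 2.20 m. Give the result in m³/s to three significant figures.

2.35 m³/s

v̄ = v₀.₆ = 1.240 m/s
q = v̄ × d × w = 1.240 × 0.86 × 2.20 = 2.346 m³/s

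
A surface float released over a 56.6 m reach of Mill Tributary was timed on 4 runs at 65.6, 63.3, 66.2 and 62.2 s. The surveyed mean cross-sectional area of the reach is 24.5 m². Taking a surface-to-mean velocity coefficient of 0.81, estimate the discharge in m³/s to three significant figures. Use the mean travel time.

17.5 m³/s

t̄ = (65.6 + 63.3 + 66.2 + 62.2) / 4 = 64.325 s
v_surface = L / t̄ = 56.6 / 64.325 = 0.8799 m/s
v_mean = 0.81 × 0.8799 = 0.7127 m/s
Q = A × v_mean = 24.5 × 0.7127 = 17.46 m³/s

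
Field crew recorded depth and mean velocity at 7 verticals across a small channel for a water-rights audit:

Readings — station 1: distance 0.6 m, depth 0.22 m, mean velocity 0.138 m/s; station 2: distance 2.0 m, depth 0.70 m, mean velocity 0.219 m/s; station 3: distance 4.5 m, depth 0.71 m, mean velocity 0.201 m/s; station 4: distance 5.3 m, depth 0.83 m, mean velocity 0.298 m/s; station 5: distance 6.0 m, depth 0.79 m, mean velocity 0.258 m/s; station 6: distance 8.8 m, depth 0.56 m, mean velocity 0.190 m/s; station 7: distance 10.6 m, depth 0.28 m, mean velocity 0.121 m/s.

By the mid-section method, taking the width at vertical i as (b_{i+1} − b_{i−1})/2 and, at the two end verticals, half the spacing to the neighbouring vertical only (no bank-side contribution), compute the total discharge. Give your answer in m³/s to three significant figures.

1.37 m³/s

w_1 = (2.0 − 0.6)/2 = 0.7 m; q_1 = 0.138 × 0.22 × 0.7 = 0.02125 m³/s
w_2 = (4.5 − 0.6)/2 = 1.95 m; q_2 = 0.219 × 0.70 × 1.95 = 0.2989 m³/s
w_3 = (5.3 − 2.0)/2 = 1.65 m; q_3 = 0.201 × 0.71 × 1.65 = 0.2355 m³/s
w_4 = (6.0 − 4.5)/2 = 0.75 m; q_4 = 0.298 × 0.83 × 0.75 = 0.1855 m³/s
w_5 = (8.8 − 5.3)/2 = 1.75 m; q_5 = 0.258 × 0.79 × 1.75 = 0.3567 m³/s
w_6 = (10.6 − 6.0)/2 = 2.3 m; q_6 = 0.190 × 0.56 × 2.3 = 0.2447 m³/s
w_7 = (10.6 − 8.8)/2 = 0.9 m; q_7 = 0.121 × 0.28 × 0.9 = 0.03049 m³/s
Q = Σ qᵢ = 1.373 m³/s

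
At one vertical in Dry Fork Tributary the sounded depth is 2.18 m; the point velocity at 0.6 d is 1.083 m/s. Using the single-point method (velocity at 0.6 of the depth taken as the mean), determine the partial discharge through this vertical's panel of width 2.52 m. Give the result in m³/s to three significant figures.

v̄ = v₀.₆ = 1.083 m/s
q = v̄ × d × w = 1.083 × 2.18 × 2.52 = 5.950 m³/s

5.95 m³/s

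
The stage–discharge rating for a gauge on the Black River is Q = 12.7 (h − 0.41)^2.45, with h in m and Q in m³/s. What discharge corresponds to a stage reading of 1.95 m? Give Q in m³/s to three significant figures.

36.6 m³/s

Q = 12.7 × (1.95 − 0.41)^2.45 = 12.7 × 1.54^2.45 = 36.58 m³/s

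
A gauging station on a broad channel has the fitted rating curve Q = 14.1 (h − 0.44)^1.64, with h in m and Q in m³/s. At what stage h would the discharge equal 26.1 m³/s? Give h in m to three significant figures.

h − h₀ = (Q/C)^(1/b) = (26.1/14.1)^(1/1.64) = 1.456 m
h = 0.44 + 1.456 = 1.896 m

1.90 m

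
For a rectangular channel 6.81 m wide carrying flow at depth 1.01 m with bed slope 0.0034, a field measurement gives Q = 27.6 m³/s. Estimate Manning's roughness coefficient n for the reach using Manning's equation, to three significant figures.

A = b·y = 6.81 × 1.01 = 6.878 m²
P = b + 2y = 6.81 + 2×1.01 = 8.830 m
R = A/P = 6.878/8.830 = 0.7789 m
n = (1/Q)·A·R^(2/3)·S^(1/2) = (1/27.6) × 6.878 × 0.8466 × 0.05831 = 0.01230

0.0123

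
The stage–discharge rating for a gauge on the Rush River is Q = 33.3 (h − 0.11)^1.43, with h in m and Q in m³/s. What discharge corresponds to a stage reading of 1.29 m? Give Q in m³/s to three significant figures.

42.2 m³/s

Q = 33.3 × (1.29 − 0.11)^1.43 = 33.3 × 1.18^1.43 = 42.19 m³/s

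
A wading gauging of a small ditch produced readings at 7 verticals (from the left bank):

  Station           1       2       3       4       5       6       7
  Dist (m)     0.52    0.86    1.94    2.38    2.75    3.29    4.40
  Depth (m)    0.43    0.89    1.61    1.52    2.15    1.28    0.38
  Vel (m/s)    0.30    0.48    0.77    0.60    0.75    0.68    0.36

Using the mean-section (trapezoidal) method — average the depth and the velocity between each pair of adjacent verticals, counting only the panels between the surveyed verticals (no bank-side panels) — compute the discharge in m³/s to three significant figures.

Panel 1-2: Δb = 0.34 m, d̄ = (0.43+0.89)/2 = 0.66, v̄ = (0.30+0.48)/2 = 0.39 → q = 0.34×0.66×0.39 = 0.08752 m³/s
Panel 2-3: Δb = 1.08 m, d̄ = (0.89+1.61)/2 = 1.25, v̄ = (0.48+0.77)/2 = 0.625 → q = 1.08×1.25×0.625 = 0.8438 m³/s
Panel 3-4: Δb = 0.44 m, d̄ = (1.61+1.52)/2 = 1.565, v̄ = (0.77+0.60)/2 = 0.685 → q = 0.44×1.565×0.685 = 0.4717 m³/s
Panel 4-5: Δb = 0.37 m, d̄ = (1.52+2.15)/2 = 1.835, v̄ = (0.60+0.75)/2 = 0.675 → q = 0.37×1.835×0.675 = 0.4583 m³/s
Panel 5-6: Δb = 0.54 m, d̄ = (2.15+1.28)/2 = 1.715, v̄ = (0.75+0.68)/2 = 0.715 → q = 0.54×1.715×0.715 = 0.6622 m³/s
Panel 6-7: Δb = 1.11 m, d̄ = (1.28+0.38)/2 = 0.83, v̄ = (0.68+0.36)/2 = 0.52 → q = 1.11×0.83×0.52 = 0.4791 m³/s
Q = Σ q = 3.002 m³/s

3.00 m³/s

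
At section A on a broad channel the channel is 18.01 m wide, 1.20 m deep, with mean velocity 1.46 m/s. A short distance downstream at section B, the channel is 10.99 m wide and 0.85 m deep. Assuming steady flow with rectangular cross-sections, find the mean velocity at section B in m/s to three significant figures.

Q = A₁V₁ = (18.01×1.20) × 1.46 = 31.55 m³/s
A₂ = 10.99 × 0.85 = 9.342 m²
V₂ = Q/A₂ = 31.55/9.342 = 3.378 m/s

3.38 m/s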